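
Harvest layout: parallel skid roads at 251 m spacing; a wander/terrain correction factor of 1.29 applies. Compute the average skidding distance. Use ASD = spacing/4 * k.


Formula: ASD = (spacing / 4) * correction
Uncorrected distance = spacing / 4 = 251 / 4 = 62.75 m
ASD = 62.75 * 1.29 = 81 m

81


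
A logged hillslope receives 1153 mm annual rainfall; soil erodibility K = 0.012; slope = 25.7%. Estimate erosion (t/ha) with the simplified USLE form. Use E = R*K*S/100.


Formula: E = R * K * S / 100  (simplified USLE)
R * K = 1153 * 0.012 = 13.836
E = 13.836 * 25.7 / 100 = 3.56 t/ha

3.56


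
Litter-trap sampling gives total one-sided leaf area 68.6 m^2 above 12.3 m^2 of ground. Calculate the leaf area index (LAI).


Formula: LAI = total leaf area / ground area  (dimensionless)
LAI = 68.6 m^2 / 12.3 m^2
LAI = 5.58

5.58


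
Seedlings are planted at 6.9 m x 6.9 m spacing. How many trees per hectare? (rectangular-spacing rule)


Formula: TPH = 10000 m^2/ha / (spacing_x * spacing_y)
Area per tree = 6.9 m * 6.9 m = 47.61 m^2
TPH = 10000 / 47.61 = 210 trees/ha

210


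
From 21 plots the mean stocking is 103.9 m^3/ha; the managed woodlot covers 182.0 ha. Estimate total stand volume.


Formula: Total Volume = Mean Volume per ha * Total Area
Total Volume = 103.9 m^3/ha * 182.0 ha
Total Volume = 18910 m^3

18910


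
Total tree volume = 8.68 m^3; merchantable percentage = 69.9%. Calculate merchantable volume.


Formula: MV = V_total * (merchantable_pct / 100)
Merchantable fraction = 69.9% / 100 = 0.699
MV = 8.68 m^3 * 0.699 = 6.067 m^3

6.067


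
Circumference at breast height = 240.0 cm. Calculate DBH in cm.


Formula: DBH = C / pi
DBH = 240.0 / pi
pi = 3.14159...
DBH = 76.4 cm

76.4


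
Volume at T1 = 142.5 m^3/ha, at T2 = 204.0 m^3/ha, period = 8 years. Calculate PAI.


Formula: PAI = (V_T2 - V_T1) / (T2 - T1)
Volume increment = 204.0 - 142.5 = 61.5 m^3/ha
PAI = 61.5 / 8 = 7.69 m^3/ha/year

7.69


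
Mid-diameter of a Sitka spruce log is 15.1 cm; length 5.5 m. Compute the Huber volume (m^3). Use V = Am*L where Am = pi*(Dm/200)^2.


Huber: V = Am * L,  Am = pi*(Dm/200)^2
Am = pi*(15.1/200)^2 = 0.017908 m^2
V = 0.017908*5.5 = 0.0985 m^3

0.0985


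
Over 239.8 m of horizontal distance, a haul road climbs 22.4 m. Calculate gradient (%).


Formula: Gradient = rise / run * 100
Gradient = 22.4 / 239.8 * 100 = 9.3%

9.3


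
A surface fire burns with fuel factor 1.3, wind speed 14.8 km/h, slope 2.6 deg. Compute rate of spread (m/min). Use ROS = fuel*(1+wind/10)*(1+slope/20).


Formula: ROS = fuel * (1 + wind/10) * (1 + slope/20)
Wind factor = 1 + 14.8/10 = 2.48
Slope factor = 1 + 2.6/20 = 1.13
ROS = 1.3 * 2.48 * 1.13 = 3.64 m/min

3.64


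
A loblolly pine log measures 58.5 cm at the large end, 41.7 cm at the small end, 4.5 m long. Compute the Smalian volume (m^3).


Smalian: V = (A1 + A2)/2 * L,  A = pi*(D/200)^2
A1 = pi*(58.5/200)^2 = 0.268783 m^2
A2 = pi*(41.7/200)^2 = 0.136572 m^2
V = (0.268783+0.136572)/2*4.5 = 0.912 m^3

0.912


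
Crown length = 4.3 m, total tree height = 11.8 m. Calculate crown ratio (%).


Formula: Crown Ratio = (Crown Length / Total Height) * 100
CR = (4.3 m / 11.8 m) * 100
CR = 0.3644 * 100 = 36.4%

36.4


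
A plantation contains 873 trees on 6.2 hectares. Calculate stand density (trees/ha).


Formula: Stand Density = N_trees / Area_ha
Density = 873 trees / 6.2 ha
Density = 141 trees/ha

141


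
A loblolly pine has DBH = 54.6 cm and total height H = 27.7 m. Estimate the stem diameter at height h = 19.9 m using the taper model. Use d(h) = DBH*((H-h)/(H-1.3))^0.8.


Taper: d(h) = DBH * ((H - h) / (H - 1.3))^0.8
Numerator = H - h = 27.7 - 19.9 = 7.8 m
Denominator = H - 1.3 = 27.7 - 1.3 = 26.4 m
Ratio = 7.8 / 26.4 = 0.29545
d = 54.6 * 0.29545^0.8 = 20.6 cm

20.6


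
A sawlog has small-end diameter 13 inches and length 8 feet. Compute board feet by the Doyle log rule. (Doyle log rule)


Doyle: BF = (D - 4)^2 * L / 16
Adjusted diameter = 13 - 4 = 9 in
(D-4)^2 = 9^2 = 81
BF = 81 * 8 / 16 = 41 BF

41


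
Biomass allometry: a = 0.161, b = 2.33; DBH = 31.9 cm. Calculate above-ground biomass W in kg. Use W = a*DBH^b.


Formula: W = a * DBH^b  (allometric power law)
DBH^b = 31.9^2.33 = 3190.3056
W = 0.161 * 3190.3056 = 513.6 kg

513.6


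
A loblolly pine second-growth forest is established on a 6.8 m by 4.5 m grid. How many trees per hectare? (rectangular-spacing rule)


Formula: TPH = 10000 m^2/ha / (spacing_x * spacing_y)
Area per tree = 6.8 m * 4.5 m = 30.6 m^2
TPH = 10000 / 30.6 = 327 trees/ha

327


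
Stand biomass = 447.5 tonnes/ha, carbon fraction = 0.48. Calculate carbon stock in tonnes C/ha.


Formula: Carbon Stock = Biomass * Carbon Fraction
C = 447.5 t/ha * 0.48
C = 214.8 t C/ha

214.8


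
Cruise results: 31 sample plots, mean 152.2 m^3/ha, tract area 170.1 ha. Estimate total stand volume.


Formula: Total Volume = Mean Volume per ha * Total Area
Total Volume = 152.2 m^3/ha * 170.1 ha
Total Volume = 25889 m^3

25889


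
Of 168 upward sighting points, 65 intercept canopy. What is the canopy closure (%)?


Formula: Canopy closure = covered points / total points * 100
Closure = 65 / 168 * 100
Closure = 0.3869 * 100 = 38.7%

38.7


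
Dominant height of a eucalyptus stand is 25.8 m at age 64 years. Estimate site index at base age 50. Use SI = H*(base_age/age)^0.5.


Formula: SI = H_dom * (base_age / age)^0.5
Age ratio = 50 / 64 = 0.78125
sqrt(age_ratio) = 0.88388
SI = 25.8 * 0.88388 = 22.8 m

22.8


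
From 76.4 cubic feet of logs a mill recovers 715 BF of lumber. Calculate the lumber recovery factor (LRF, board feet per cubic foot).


Formula: LRF = Lumber Output (BF) / Log Input (ft^3)
LRF = 715 BF / 76.4 ft^3
LRF = 9.36 BF/ft^3

9.36


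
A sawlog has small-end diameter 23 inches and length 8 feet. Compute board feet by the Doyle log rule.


Doyle: BF = (D - 4)^2 * L / 16
Adjusted diameter = 23 - 4 = 19 in
(D-4)^2 = 19^2 = 361
BF = 361 * 8 / 16 = 181 BF

181


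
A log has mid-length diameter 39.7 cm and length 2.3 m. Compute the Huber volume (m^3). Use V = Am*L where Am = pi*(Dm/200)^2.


Huber: V = Am * L,  Am = pi*(Dm/200)^2
Am = pi*(39.7/200)^2 = 0.123786 m^2
V = 0.123786*2.3 = 0.2847 m^3

0.2847


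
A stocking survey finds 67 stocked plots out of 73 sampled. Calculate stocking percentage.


Formula: Stocking % = stocked plots / total plots * 100
Stocking = 67 / 73 * 100
Stocking = 0.9178 * 100 = 91.8%

91.8


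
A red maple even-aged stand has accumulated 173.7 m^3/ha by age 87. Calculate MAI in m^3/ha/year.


Formula: MAI = Total Volume / Stand Age
MAI = 173.7 m^3/ha / 87 years
MAI = 2.0 m^3/ha/year

2.0


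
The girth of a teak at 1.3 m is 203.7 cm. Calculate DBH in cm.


Formula: DBH = C / pi
DBH = 203.7 / pi
pi = 3.14159...
DBH = 64.8 cm

64.8


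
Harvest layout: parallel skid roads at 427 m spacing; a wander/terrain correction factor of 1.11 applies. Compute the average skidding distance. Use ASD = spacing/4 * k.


Formula: ASD = (spacing / 4) * correction
Uncorrected distance = spacing / 4 = 427 / 4 = 106.75 m
ASD = 106.75 * 1.11 = 118 m

118


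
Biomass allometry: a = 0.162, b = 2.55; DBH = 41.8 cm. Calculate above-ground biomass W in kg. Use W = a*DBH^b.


Formula: W = a * DBH^b  (allometric power law)
DBH^b = 41.8^2.55 = 13614.4317
W = 0.162 * 13614.4317 = 2205.5 kg

2205.5


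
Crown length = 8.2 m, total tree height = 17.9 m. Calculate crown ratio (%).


Formula: Crown Ratio = (Crown Length / Total Height) * 100
CR = (8.2 m / 17.9 m) * 100
CR = 0.4581 * 100 = 45.8%

45.8


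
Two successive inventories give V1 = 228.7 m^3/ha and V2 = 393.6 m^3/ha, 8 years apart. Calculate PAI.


Formula: PAI = (V_T2 - V_T1) / (T2 - T1)
Volume increment = 393.6 - 228.7 = 164.9 m^3/ha
PAI = 164.9 / 8 = 20.61 m^3/ha/year

20.61


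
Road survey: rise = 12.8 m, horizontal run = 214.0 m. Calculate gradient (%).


Formula: Gradient = rise / run * 100
Gradient = 12.8 / 214.0 * 100 = 6.0%

6.0


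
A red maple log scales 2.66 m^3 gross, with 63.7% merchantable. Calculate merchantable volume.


Formula: MV = V_total * (merchantable_pct / 100)
Merchantable fraction = 63.7% / 100 = 0.637
MV = 2.66 m^3 * 0.637 = 1.694 m^3

1.694


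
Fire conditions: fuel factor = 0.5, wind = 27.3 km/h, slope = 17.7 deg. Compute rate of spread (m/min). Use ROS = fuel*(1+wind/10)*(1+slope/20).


Formula: ROS = fuel * (1 + wind/10) * (1 + slope/20)
Wind factor = 1 + 27.3/10 = 3.73
Slope factor = 1 + 17.7/20 = 1.885
ROS = 0.5 * 3.73 * 1.885 = 3.52 m/min

3.52


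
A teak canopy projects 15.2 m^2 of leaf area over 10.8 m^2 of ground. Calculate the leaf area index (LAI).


Formula: LAI = total leaf area / ground area  (dimensionless)
LAI = 15.2 m^2 / 10.8 m^2
LAI = 1.41

1.41


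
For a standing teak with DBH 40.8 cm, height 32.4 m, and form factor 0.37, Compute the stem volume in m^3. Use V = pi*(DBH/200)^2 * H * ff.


Formula: V = pi * (DBH/200)^2 * H * ff
Radius = DBH/200 = 40.8/200 = 0.204 m
Radius^2 = 0.204^2 = 0.041616 m^2
V = pi * 0.041616 * 32.4 * 0.37
V = 1.567 m^3

1.567


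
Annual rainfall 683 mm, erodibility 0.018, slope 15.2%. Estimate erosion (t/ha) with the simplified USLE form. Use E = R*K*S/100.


Formula: E = R * K * S / 100  (simplified USLE)
R * K = 683 * 0.018 = 12.294
E = 12.294 * 15.2 / 100 = 1.87 t/ha

1.87


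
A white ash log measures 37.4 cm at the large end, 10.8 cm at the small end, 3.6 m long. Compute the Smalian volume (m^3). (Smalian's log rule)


Smalian: V = (A1 + A2)/2 * L,  A = pi*(D/200)^2
A1 = pi*(37.4/200)^2 = 0.109858 m^2
A2 = pi*(10.8/200)^2 = 0.009161 m^2
V = (0.109858+0.009161)/2*3.6 = 0.2142 m^3

0.2142


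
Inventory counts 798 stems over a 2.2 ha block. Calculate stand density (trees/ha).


Formula: Stand Density = N_trees / Area_ha
Density = 798 trees / 2.2 ha
Density = 363 trees/ha

363


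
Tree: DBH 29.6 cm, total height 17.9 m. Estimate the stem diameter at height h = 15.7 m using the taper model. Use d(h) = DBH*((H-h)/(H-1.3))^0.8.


Taper: d(h) = DBH * ((H - h) / (H - 1.3))^0.8
Numerator = H - h = 17.9 - 15.7 = 2.2 m
Denominator = H - 1.3 = 17.9 - 1.3 = 16.6 m
Ratio = 2.2 / 16.6 = 0.13253
d = 29.6 * 0.13253^0.8 = 5.9 cm

5.9


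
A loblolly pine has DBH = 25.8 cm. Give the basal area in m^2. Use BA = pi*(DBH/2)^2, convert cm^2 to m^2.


Formula: BA = pi * (DBH/2)^2 / 10000  (cm^2 to m^2)
Radius = DBH/2 = 25.8/2 = 12.9 cm
BA = pi * 12.9^2 / 10000
   = 522.7924 cm^2 / 10000
   = 0.0523 m^2

0.0523


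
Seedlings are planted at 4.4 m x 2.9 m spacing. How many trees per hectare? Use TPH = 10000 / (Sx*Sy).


Formula: TPH = 10000 m^2/ha / (spacing_x * spacing_y)
Area per tree = 4.4 m * 2.9 m = 12.76 m^2
TPH = 10000 / 12.76 = 784 trees/ha

784


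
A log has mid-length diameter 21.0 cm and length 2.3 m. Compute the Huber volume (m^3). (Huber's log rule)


Huber: V = Am * L,  Am = pi*(Dm/200)^2
Am = pi*(21.0/200)^2 = 0.034636 m^2
V = 0.034636*2.3 = 0.0797 m^3

0.0797


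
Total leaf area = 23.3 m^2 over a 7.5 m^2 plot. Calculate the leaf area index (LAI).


Formula: LAI = total leaf area / ground area  (dimensionless)
LAI = 23.3 m^2 / 7.5 m^2
LAI = 3.11

3.11


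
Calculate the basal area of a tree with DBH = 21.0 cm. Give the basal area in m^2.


Formula: BA = pi * (DBH/2)^2 / 10000  (cm^2 to m^2)
Radius = DBH/2 = 21.0/2 = 10.5 cm
BA = pi * 10.5^2 / 10000
   = 346.3606 cm^2 / 10000
   = 0.0346 m^2

0.0346


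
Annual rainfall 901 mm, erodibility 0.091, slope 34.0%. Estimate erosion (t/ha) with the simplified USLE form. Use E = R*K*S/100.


Formula: E = R * K * S / 100  (simplified USLE)
R * K = 901 * 0.091 = 81.991
E = 81.991 * 34.0 / 100 = 27.88 t/ha

27.88


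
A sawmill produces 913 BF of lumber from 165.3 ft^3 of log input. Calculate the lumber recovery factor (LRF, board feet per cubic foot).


Formula: LRF = Lumber Output (BF) / Log Input (ft^3)
LRF = 913 BF / 165.3 ft^3
LRF = 5.52 BF/ft^3

5.52


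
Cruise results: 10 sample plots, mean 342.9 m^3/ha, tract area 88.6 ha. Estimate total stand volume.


Formula: Total Volume = Mean Volume per ha * Total Area
Total Volume = 342.9 m^3/ha * 88.6 ha
Total Volume = 30381 m^3

30381


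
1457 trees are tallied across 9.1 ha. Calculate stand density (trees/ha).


Formula: Stand Density = N_trees / Area_ha
Density = 1457 trees / 9.1 ha
Density = 160 trees/ha

160


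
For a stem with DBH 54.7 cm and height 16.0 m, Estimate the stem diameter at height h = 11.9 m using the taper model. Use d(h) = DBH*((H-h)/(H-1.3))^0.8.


Taper: d(h) = DBH * ((H - h) / (H - 1.3))^0.8
Numerator = H - h = 16.0 - 11.9 = 4.1 m
Denominator = H - 1.3 = 16.0 - 1.3 = 14.7 m
Ratio = 4.1 / 14.7 = 0.27891
d = 54.7 * 0.27891^0.8 = 19.7 cm

19.7


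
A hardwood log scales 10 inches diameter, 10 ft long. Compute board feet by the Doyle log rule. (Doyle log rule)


Doyle: BF = (D - 4)^2 * L / 16
Adjusted diameter = 10 - 4 = 6 in
(D-4)^2 = 6^2 = 36
BF = 36 * 10 / 16 = 23 BF

23


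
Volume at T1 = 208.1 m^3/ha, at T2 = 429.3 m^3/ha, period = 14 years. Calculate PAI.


Formula: PAI = (V_T2 - V_T1) / (T2 - T1)
Volume increment = 429.3 - 208.1 = 221.2 m^3/ha
PAI = 221.2 / 14 = 15.8 m^3/ha/year

15.8


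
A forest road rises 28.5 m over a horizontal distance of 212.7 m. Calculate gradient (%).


Formula: Gradient = rise / run * 100
Gradient = 28.5 / 212.7 * 100 = 13.4%

13.4


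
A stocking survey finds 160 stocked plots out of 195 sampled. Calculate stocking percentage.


Formula: Stocking % = stocked plots / total plots * 100
Stocking = 160 / 195 * 100
Stocking = 0.8205 * 100 = 82.1%

82.1


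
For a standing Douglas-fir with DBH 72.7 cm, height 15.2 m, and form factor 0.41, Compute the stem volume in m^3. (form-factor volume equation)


Formula: V = pi * (DBH/200)^2 * H * ff
Radius = DBH/200 = 72.7/200 = 0.3635 m
Radius^2 = 0.3635^2 = 0.13213225 m^2
V = pi * 0.13213225 * 15.2 * 0.41
V = 2.587 m^3

2.587


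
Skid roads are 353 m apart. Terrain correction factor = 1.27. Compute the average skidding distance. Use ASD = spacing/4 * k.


Formula: ASD = (spacing / 4) * correction
Uncorrected distance = spacing / 4 = 353 / 4 = 88.25 m
ASD = 88.25 * 1.27 = 112 m

112


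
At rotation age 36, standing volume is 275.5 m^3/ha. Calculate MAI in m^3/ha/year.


Formula: MAI = Total Volume / Stand Age
MAI = 275.5 m^3/ha / 36 years
MAI = 7.65 m^3/ha/year

7.65


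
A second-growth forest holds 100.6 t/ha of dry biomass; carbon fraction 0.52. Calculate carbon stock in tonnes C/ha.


Formula: Carbon Stock = Biomass * Carbon Fraction
C = 100.6 t/ha * 0.52
C = 52.3 t C/ha

52.3


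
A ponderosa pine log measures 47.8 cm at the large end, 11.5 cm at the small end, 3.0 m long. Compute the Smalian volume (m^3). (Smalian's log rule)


Smalian: V = (A1 + A2)/2 * L,  A = pi*(D/200)^2
A1 = pi*(47.8/200)^2 = 0.179451 m^2
A2 = pi*(11.5/200)^2 = 0.010387 m^2
V = (0.179451+0.010387)/2*3.0 = 0.2848 m^3

0.2848


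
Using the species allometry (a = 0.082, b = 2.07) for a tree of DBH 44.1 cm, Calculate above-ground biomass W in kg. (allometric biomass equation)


Formula: W = a * DBH^b  (allometric power law)
DBH^b = 44.1^2.07 = 2535.0579
W = 0.082 * 2535.0579 = 207.9 kg

207.9


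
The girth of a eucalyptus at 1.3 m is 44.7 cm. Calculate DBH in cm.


Formula: DBH = C / pi
DBH = 44.7 / pi
pi = 3.14159...
DBH = 14.2 cm

14.2


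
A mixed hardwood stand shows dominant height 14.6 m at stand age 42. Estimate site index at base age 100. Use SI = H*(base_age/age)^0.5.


Formula: SI = H_dom * (base_age / age)^0.5
Age ratio = 100 / 42 = 2.38095
sqrt(age_ratio) = 1.54303
SI = 14.6 * 1.54303 = 22.5 m

22.5


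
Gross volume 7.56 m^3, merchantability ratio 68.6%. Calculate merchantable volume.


Formula: MV = V_total * (merchantable_pct / 100)
Merchantable fraction = 68.6% / 100 = 0.686
MV = 7.56 m^3 * 0.686 = 5.186 m^3

5.186


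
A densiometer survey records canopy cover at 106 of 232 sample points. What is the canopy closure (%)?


Formula: Canopy closure = covered points / total points * 100
Closure = 106 / 232 * 100
Closure = 0.4569 * 100 = 45.7%

45.7


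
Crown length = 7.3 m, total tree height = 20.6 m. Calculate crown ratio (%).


Formula: Crown Ratio = (Crown Length / Total Height) * 100
CR = (7.3 m / 20.6 m) * 100
CR = 0.3544 * 100 = 35.4%

35.4


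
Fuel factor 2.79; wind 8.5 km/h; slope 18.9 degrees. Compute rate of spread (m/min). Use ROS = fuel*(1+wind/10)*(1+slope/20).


Formula: ROS = fuel * (1 + wind/10) * (1 + slope/20)
Wind factor = 1 + 8.5/10 = 1.85
Slope factor = 1 + 18.9/20 = 1.945
ROS = 2.79 * 1.85 * 1.945 = 10.04 m/min

10.04


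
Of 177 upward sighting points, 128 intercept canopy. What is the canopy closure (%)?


Formula: Canopy closure = covered points / total points * 100
Closure = 128 / 177 * 100
Closure = 0.7232 * 100 = 72.3%

72.3


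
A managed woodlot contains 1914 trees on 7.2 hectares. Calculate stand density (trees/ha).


Formula: Stand Density = N_trees / Area_ha
Density = 1914 trees / 7.2 ha
Density = 266 trees/ha

266


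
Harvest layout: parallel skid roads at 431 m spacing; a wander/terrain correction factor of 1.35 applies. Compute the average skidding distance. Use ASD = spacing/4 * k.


Formula: ASD = (spacing / 4) * correction
Uncorrected distance = spacing / 4 = 431 / 4 = 107.75 m
ASD = 107.75 * 1.35 = 145 m

145


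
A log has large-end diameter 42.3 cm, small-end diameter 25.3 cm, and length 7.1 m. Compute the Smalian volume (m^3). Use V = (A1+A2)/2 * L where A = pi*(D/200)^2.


Smalian: V = (A1 + A2)/2 * L,  A = pi*(D/200)^2
A1 = pi*(42.3/200)^2 = 0.140531 m^2
A2 = pi*(25.3/200)^2 = 0.050273 m^2
V = (0.140531+0.050273)/2*7.1 = 0.6774 m^3

0.6774


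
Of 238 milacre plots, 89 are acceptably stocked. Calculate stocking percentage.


Formula: Stocking % = stocked plots / total plots * 100
Stocking = 89 / 238 * 100
Stocking = 0.3739 * 100 = 37.4%

37.4


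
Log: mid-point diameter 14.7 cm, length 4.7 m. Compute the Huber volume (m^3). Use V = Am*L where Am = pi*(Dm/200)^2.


Huber: V = Am * L,  Am = pi*(Dm/200)^2
Am = pi*(14.7/200)^2 = 0.016972 m^2
V = 0.016972*4.7 = 0.0798 m^3

0.0798


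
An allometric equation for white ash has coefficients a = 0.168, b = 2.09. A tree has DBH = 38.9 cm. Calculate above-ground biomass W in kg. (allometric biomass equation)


Formula: W = a * DBH^b  (allometric power law)
DBH^b = 38.9^2.09 = 2103.7526
W = 0.168 * 2103.7526 = 353.4 kg

353.4


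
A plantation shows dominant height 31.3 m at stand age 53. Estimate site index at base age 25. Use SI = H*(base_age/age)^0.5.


Formula: SI = H_dom * (base_age / age)^0.5
Age ratio = 25 / 53 = 0.4717
sqrt(age_ratio) = 0.6868
SI = 31.3 * 0.6868 = 21.5 m

21.5


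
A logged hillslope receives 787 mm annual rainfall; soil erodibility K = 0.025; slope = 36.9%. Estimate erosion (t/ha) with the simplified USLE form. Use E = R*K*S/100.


Formula: E = R * K * S / 100  (simplified USLE)
R * K = 787 * 0.025 = 19.675
E = 19.675 * 36.9 / 100 = 7.26 t/ha

7.26


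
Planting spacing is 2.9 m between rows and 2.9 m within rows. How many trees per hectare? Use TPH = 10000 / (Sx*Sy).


Formula: TPH = 10000 m^2/ha / (spacing_x * spacing_y)
Area per tree = 2.9 m * 2.9 m = 8.41 m^2
TPH = 10000 / 8.41 = 1189 trees/ha

1189


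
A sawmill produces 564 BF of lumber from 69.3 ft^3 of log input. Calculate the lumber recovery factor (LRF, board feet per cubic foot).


Formula: LRF = Lumber Output (BF) / Log Input (ft^3)
LRF = 564 BF / 69.3 ft^3
LRF = 8.14 BF/ft^3

8.14


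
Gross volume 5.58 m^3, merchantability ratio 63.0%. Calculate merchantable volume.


Formula: MV = V_total * (merchantable_pct / 100)
Merchantable fraction = 63.0% / 100 = 0.63
MV = 5.58 m^3 * 0.63 = 3.515 m^3

3.515


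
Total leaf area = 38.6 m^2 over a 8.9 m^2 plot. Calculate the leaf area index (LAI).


Formula: LAI = total leaf area / ground area  (dimensionless)
LAI = 38.6 m^2 / 8.9 m^2
LAI = 4.34

4.34


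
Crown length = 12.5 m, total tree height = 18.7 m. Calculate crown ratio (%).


Formula: Crown Ratio = (Crown Length / Total Height) * 100
CR = (12.5 m / 18.7 m) * 100
CR = 0.6684 * 100 = 66.8%

66.8


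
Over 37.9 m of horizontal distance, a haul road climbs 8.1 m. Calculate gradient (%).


Formula: Gradient = rise / run * 100
Gradient = 8.1 / 37.9 * 100 = 21.4%

21.4


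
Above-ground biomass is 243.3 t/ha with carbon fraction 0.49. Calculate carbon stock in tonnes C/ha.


Formula: Carbon Stock = Biomass * Carbon Fraction
C = 243.3 t/ha * 0.49
C = 119.2 t C/ha

119.2


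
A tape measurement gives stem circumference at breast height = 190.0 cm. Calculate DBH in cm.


Formula: DBH = C / pi
DBH = 190.0 / pi
pi = 3.14159...
DBH = 60.5 cm

60.5


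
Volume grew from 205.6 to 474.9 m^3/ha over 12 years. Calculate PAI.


Formula: PAI = (V_T2 - V_T1) / (T2 - T1)
Volume increment = 474.9 - 205.6 = 269.3 m^3/ha
PAI = 269.3 / 12 = 22.44 m^3/ha/year

22.44


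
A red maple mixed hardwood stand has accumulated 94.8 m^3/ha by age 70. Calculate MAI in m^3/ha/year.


Formula: MAI = Total Volume / Stand Age
MAI = 94.8 m^3/ha / 70 years
MAI = 1.35 m^3/ha/year

1.35


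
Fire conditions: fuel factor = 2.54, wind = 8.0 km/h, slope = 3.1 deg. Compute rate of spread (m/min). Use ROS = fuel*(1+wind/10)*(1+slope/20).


Formula: ROS = fuel * (1 + wind/10) * (1 + slope/20)
Wind factor = 1 + 8.0/10 = 1.8
Slope factor = 1 + 3.1/20 = 1.155
ROS = 2.54 * 1.8 * 1.155 = 5.28 m/min

5.28


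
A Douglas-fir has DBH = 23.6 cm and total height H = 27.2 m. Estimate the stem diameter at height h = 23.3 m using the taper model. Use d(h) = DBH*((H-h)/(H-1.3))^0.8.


Taper: d(h) = DBH * ((H - h) / (H - 1.3))^0.8
Numerator = H - h = 27.2 - 23.3 = 3.9 m
Denominator = H - 1.3 = 27.2 - 1.3 = 25.9 m
Ratio = 3.9 / 25.9 = 0.15058
d = 23.6 * 0.15058^0.8 = 5.2 cm

5.2


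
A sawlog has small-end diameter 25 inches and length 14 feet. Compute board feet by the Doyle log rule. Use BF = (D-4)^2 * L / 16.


Doyle: BF = (D - 4)^2 * L / 16
Adjusted diameter = 25 - 4 = 21 in
(D-4)^2 = 21^2 = 441
BF = 441 * 14 / 16 = 386 BF

386


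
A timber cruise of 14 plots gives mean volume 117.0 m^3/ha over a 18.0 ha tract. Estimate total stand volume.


Formula: Total Volume = Mean Volume per ha * Total Area
Total Volume = 117.0 m^3/ha * 18.0 ha
Total Volume = 2106 m^3

2106


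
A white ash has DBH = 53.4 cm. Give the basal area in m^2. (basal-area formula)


Formula: BA = pi * (DBH/2)^2 / 10000  (cm^2 to m^2)
Radius = DBH/2 = 53.4/2 = 26.7 cm
BA = pi * 26.7^2 / 10000
   = 2239.61 cm^2 / 10000
   = 0.224 m^2

0.224


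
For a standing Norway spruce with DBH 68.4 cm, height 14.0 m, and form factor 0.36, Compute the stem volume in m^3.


Formula: V = pi * (DBH/200)^2 * H * ff
Radius = DBH/200 = 68.4/200 = 0.342 m
Radius^2 = 0.342^2 = 0.116964 m^2
V = pi * 0.116964 * 14.0 * 0.36
V = 1.852 m^3

1.852


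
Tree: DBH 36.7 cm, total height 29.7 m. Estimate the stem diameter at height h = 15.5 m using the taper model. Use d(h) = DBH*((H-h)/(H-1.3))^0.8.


Taper: d(h) = DBH * ((H - h) / (H - 1.3))^0.8
Numerator = H - h = 29.7 - 15.5 = 14.2 m
Denominator = H - 1.3 = 29.7 - 1.3 = 28.4 m
Ratio = 14.2 / 28.4 = 0.5
d = 36.7 * 0.5^0.8 = 21.1 cm

21.1


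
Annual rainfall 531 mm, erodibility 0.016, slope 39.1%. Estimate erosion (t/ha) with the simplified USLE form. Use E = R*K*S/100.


Formula: E = R * K * S / 100  (simplified USLE)
R * K = 531 * 0.016 = 8.496
E = 8.496 * 39.1 / 100 = 3.32 t/ha

3.32


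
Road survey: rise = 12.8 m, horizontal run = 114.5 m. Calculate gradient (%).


Formula: Gradient = rise / run * 100
Gradient = 12.8 / 114.5 * 100 = 11.2%

11.2


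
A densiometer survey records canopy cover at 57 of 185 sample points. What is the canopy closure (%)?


Formula: Canopy closure = covered points / total points * 100
Closure = 57 / 185 * 100
Closure = 0.3081 * 100 = 30.8%

30.8


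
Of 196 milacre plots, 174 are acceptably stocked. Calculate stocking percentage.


Formula: Stocking % = stocked plots / total plots * 100
Stocking = 174 / 196 * 100
Stocking = 0.8878 * 100 = 88.8%

88.8


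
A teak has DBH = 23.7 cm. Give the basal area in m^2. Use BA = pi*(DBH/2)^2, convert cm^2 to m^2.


Formula: BA = pi * (DBH/2)^2 / 10000  (cm^2 to m^2)
Radius = DBH/2 = 23.7/2 = 11.85 cm
BA = pi * 11.85^2 / 10000
   = 441.1503 cm^2 / 10000
   = 0.0441 m^2

0.0441


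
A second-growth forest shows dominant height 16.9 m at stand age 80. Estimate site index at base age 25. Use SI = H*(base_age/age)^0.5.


Formula: SI = H_dom * (base_age / age)^0.5
Age ratio = 25 / 80 = 0.3125
sqrt(age_ratio) = 0.55902
SI = 16.9 * 0.55902 = 9.4 m

9.4


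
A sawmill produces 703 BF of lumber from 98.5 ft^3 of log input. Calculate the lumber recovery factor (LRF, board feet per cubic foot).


Formula: LRF = Lumber Output (BF) / Log Input (ft^3)
LRF = 703 BF / 98.5 ft^3
LRF = 7.14 BF/ft^3

7.14


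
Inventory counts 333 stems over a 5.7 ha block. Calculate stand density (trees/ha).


Formula: Stand Density = N_trees / Area_ha
Density = 333 trees / 5.7 ha
Density = 58 trees/ha

58


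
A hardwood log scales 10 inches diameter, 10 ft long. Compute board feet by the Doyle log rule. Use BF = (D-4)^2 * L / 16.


Doyle: BF = (D - 4)^2 * L / 16
Adjusted diameter = 10 - 4 = 6 in
(D-4)^2 = 6^2 = 36
BF = 36 * 10 / 16 = 23 BF

23


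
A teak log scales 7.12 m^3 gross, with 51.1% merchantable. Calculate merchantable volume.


Formula: MV = V_total * (merchantable_pct / 100)
Merchantable fraction = 51.1% / 100 = 0.511
MV = 7.12 m^3 * 0.511 = 3.638 m^3

3.638


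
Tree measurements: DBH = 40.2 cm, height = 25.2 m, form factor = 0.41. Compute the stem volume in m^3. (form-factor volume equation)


Formula: V = pi * (DBH/200)^2 * H * ff
Radius = DBH/200 = 40.2/200 = 0.201 m
Radius^2 = 0.201^2 = 0.040401 m^2
V = pi * 0.040401 * 25.2 * 0.41
V = 1.311 m^3

1.311


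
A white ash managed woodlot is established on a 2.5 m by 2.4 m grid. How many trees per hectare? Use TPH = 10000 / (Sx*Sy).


Formula: TPH = 10000 m^2/ha / (spacing_x * spacing_y)
Area per tree = 2.5 m * 2.4 m = 6.0 m^2
TPH = 10000 / 6.0 = 1667 trees/ha

1667


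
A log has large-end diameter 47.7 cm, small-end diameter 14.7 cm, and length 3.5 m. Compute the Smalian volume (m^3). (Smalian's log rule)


Smalian: V = (A1 + A2)/2 * L,  A = pi*(D/200)^2
A1 = pi*(47.7/200)^2 = 0.178701 m^2
A2 = pi*(14.7/200)^2 = 0.016972 m^2
V = (0.178701+0.016972)/2*3.5 = 0.3424 m^3

0.3424


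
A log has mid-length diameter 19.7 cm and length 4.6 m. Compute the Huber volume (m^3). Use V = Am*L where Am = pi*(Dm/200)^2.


Huber: V = Am * L,  Am = pi*(Dm/200)^2
Am = pi*(19.7/200)^2 = 0.030481 m^2
V = 0.030481*4.6 = 0.1402 m^3

0.1402


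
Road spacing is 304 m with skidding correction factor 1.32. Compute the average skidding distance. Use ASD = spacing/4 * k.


Formula: ASD = (spacing / 4) * correction
Uncorrected distance = spacing / 4 = 304 / 4 = 76 m
ASD = 76 * 1.32 = 100 m

100


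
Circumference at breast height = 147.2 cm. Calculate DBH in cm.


Formula: DBH = C / pi
DBH = 147.2 / pi
pi = 3.14159...
DBH = 46.9 cm

46.9


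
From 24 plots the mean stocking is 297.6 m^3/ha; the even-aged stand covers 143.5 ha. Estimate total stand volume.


Formula: Total Volume = Mean Volume per ha * Total Area
Total Volume = 297.6 m^3/ha * 143.5 ha
Total Volume = 42706 m^3

42706


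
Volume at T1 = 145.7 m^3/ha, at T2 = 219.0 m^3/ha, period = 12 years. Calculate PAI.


Formula: PAI = (V_T2 - V_T1) / (T2 - T1)
Volume increment = 219.0 - 145.7 = 73.3 m^3/ha
PAI = 73.3 / 12 = 6.11 m^3/ha/year

6.11


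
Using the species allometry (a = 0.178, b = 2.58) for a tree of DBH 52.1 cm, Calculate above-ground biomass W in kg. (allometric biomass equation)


Formula: W = a * DBH^b  (allometric power law)
DBH^b = 52.1^2.58 = 26880.7466
W = 0.178 * 26880.7466 = 4784.8 kg

4784.8


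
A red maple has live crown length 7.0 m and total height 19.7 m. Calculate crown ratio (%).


Formula: Crown Ratio = (Crown Length / Total Height) * 100
CR = (7.0 m / 19.7 m) * 100
CR = 0.3553 * 100 = 35.5%

35.5


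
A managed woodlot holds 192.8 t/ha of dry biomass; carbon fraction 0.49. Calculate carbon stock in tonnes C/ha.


Formula: Carbon Stock = Biomass * Carbon Fraction
C = 192.8 t/ha * 0.49
C = 94.5 t C/ha

94.5


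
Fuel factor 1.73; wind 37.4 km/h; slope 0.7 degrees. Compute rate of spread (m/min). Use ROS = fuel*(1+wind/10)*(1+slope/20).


Formula: ROS = fuel * (1 + wind/10) * (1 + slope/20)
Wind factor = 1 + 37.4/10 = 4.74
Slope factor = 1 + 0.7/20 = 1.035
ROS = 1.73 * 4.74 * 1.035 = 8.49 m/min

8.49


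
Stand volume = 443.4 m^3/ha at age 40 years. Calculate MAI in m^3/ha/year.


Formula: MAI = Total Volume / Stand Age
MAI = 443.4 m^3/ha / 40 years
MAI = 11.09 m^3/ha/year

11.09


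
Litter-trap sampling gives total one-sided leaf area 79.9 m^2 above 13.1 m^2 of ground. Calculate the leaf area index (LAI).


Formula: LAI = total leaf area / ground area  (dimensionless)
LAI = 79.9 m^2 / 13.1 m^2
LAI = 6.1

6.1


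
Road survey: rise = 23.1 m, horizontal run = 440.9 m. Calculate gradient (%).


Formula: Gradient = rise / run * 100
Gradient = 23.1 / 440.9 * 100 = 5.2%

5.2


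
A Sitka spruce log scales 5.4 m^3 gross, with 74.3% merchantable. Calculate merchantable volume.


Formula: MV = V_total * (merchantable_pct / 100)
Merchantable fraction = 74.3% / 100 = 0.743
MV = 5.4 m^3 * 0.743 = 4.012 m^3

4.012


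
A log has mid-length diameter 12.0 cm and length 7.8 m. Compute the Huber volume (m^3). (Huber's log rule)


Huber: V = Am * L,  Am = pi*(Dm/200)^2
Am = pi*(12.0/200)^2 = 0.01131 m^2
V = 0.01131*7.8 = 0.0882 m^3

0.0882


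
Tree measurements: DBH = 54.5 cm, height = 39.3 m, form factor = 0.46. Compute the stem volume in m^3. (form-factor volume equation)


Formula: V = pi * (DBH/200)^2 * H * ff
Radius = DBH/200 = 54.5/200 = 0.2725 m
Radius^2 = 0.2725^2 = 0.07425625 m^2
V = pi * 0.07425625 * 39.3 * 0.46
V = 4.217 m^3

4.217


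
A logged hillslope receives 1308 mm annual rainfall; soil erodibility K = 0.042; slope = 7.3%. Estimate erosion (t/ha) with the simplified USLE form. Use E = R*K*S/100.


Formula: E = R * K * S / 100  (simplified USLE)
R * K = 1308 * 0.042 = 54.936
E = 54.936 * 7.3 / 100 = 4.01 t/ha

4.01


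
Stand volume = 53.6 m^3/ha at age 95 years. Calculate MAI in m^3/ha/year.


Formula: MAI = Total Volume / Stand Age
MAI = 53.6 m^3/ha / 95 years
MAI = 0.56 m^3/ha/year

0.56


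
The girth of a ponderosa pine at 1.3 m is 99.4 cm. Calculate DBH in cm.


Formula: DBH = C / pi
DBH = 99.4 / pi
pi = 3.14159...
DBH = 31.6 cm

31.6


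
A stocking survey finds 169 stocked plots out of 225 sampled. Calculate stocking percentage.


Formula: Stocking % = stocked plots / total plots * 100
Stocking = 169 / 225 * 100
Stocking = 0.7511 * 100 = 75.1%

75.1


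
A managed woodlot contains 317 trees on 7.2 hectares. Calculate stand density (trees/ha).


Formula: Stand Density = N_trees / Area_ha
Density = 317 trees / 7.2 ha
Density = 44 trees/ha

44


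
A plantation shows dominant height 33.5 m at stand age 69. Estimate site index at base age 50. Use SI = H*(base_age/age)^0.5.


Formula: SI = H_dom * (base_age / age)^0.5
Age ratio = 50 / 69 = 0.72464
sqrt(age_ratio) = 0.85126
SI = 33.5 * 0.85126 = 28.5 m

28.5


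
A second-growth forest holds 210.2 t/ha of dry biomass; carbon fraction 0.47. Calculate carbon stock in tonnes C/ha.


Formula: Carbon Stock = Biomass * Carbon Fraction
C = 210.2 t/ha * 0.47
C = 98.8 t C/ha

98.8


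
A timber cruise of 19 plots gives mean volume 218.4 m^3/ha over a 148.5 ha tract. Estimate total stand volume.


Formula: Total Volume = Mean Volume per ha * Total Area
Total Volume = 218.4 m^3/ha * 148.5 ha
Total Volume = 32432 m^3

32432


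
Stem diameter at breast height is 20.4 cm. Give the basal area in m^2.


Formula: BA = pi * (DBH/2)^2 / 10000  (cm^2 to m^2)
Radius = DBH/2 = 20.4/2 = 10.2 cm
BA = pi * 10.2^2 / 10000
   = 326.8513 cm^2 / 10000
   = 0.0327 m^2

0.0327


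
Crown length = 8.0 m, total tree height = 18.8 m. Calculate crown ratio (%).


Formula: Crown Ratio = (Crown Length / Total Height) * 100
CR = (8.0 m / 18.8 m) * 100
CR = 0.4255 * 100 = 42.6%

42.6


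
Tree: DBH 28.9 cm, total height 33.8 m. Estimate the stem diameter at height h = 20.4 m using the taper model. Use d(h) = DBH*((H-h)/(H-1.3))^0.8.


Taper: d(h) = DBH * ((H - h) / (H - 1.3))^0.8
Numerator = H - h = 33.8 - 20.4 = 13.4 m
Denominator = H - 1.3 = 33.8 - 1.3 = 32.5 m
Ratio = 13.4 / 32.5 = 0.41231
d = 28.9 * 0.41231^0.8 = 14.2 cm

14.2


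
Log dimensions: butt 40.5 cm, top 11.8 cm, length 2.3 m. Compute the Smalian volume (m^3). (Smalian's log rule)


Smalian: V = (A1 + A2)/2 * L,  A = pi*(D/200)^2
A1 = pi*(40.5/200)^2 = 0.128825 m^2
A2 = pi*(11.8/200)^2 = 0.010936 m^2
V = (0.128825+0.010936)/2*2.3 = 0.1607 m^3

0.1607


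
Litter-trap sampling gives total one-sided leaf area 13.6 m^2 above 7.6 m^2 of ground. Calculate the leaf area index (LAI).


Formula: LAI = total leaf area / ground area  (dimensionless)
LAI = 13.6 m^2 / 7.6 m^2
LAI = 1.79

1.79


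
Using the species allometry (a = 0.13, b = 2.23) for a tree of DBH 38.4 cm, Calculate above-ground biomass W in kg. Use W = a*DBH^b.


Formula: W = a * DBH^b  (allometric power law)
DBH^b = 38.4^2.23 = 3412.3898
W = 0.13 * 3412.3898 = 443.6 kg

443.6


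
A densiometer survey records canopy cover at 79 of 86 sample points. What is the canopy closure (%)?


Formula: Canopy closure = covered points / total points * 100
Closure = 79 / 86 * 100
Closure = 0.9186 * 100 = 91.9%

91.9


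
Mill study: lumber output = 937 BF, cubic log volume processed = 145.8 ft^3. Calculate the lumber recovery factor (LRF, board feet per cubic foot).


Formula: LRF = Lumber Output (BF) / Log Input (ft^3)
LRF = 937 BF / 145.8 ft^3
LRF = 6.43 BF/ft^3

6.43


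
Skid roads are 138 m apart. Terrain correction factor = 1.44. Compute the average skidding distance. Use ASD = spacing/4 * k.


Formula: ASD = (spacing / 4) * correction
Uncorrected distance = spacing / 4 = 138 / 4 = 34.5 m
ASD = 34.5 * 1.44 = 50 m

50


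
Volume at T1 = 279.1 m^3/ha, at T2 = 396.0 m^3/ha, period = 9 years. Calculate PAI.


Formula: PAI = (V_T2 - V_T1) / (T2 - T1)
Volume increment = 396.0 - 279.1 = 116.9 m^3/ha
PAI = 116.9 / 9 = 12.99 m^3/ha/year

12.99


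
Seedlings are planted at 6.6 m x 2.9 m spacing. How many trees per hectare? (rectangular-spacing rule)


Formula: TPH = 10000 m^2/ha / (spacing_x * spacing_y)
Area per tree = 6.6 m * 2.9 m = 19.14 m^2
TPH = 10000 / 19.14 = 522 trees/ha

522


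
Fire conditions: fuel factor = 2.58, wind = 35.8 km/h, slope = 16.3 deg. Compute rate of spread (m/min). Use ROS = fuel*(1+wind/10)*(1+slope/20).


Formula: ROS = fuel * (1 + wind/10) * (1 + slope/20)
Wind factor = 1 + 35.8/10 = 4.58
Slope factor = 1 + 16.3/20 = 1.815
ROS = 2.58 * 4.58 * 1.815 = 21.45 m/min

21.45


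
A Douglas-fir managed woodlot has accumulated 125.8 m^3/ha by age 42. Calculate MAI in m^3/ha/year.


Formula: MAI = Total Volume / Stand Age
MAI = 125.8 m^3/ha / 42 years
MAI = 3.0 m^3/ha/year

3.0


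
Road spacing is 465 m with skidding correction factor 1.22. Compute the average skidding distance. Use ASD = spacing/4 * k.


Formula: ASD = (spacing / 4) * correction
Uncorrected distance = spacing / 4 = 465 / 4 = 116.25 m
ASD = 116.25 * 1.22 = 142 m

142


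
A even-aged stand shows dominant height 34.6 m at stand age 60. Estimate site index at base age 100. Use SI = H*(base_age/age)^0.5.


Formula: SI = H_dom * (base_age / age)^0.5
Age ratio = 100 / 60 = 1.66667
sqrt(age_ratio) = 1.29099
SI = 34.6 * 1.29099 = 44.7 m

44.7


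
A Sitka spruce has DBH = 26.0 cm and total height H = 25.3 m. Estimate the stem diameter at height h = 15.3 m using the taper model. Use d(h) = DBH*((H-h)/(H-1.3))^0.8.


Taper: d(h) = DBH * ((H - h) / (H - 1.3))^0.8
Numerator = H - h = 25.3 - 15.3 = 10.0 m
Denominator = H - 1.3 = 25.3 - 1.3 = 24.0 m
Ratio = 10.0 / 24.0 = 0.41667
d = 26.0 * 0.41667^0.8 = 12.9 cm

12.9


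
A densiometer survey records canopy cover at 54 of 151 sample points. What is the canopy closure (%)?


Formula: Canopy closure = covered points / total points * 100
Closure = 54 / 151 * 100
Closure = 0.3576 * 100 = 35.8%

35.8


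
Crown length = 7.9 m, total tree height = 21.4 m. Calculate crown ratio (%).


Formula: Crown Ratio = (Crown Length / Total Height) * 100
CR = (7.9 m / 21.4 m) * 100
CR = 0.3692 * 100 = 36.9%

36.9


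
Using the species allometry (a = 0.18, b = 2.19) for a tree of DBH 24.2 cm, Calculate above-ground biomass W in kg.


Formula: W = a * DBH^b  (allometric power law)
DBH^b = 24.2^2.19 = 1072.8911
W = 0.18 * 1072.8911 = 193.1 kg

193.1


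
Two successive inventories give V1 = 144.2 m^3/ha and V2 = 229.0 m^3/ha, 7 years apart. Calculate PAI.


Formula: PAI = (V_T2 - V_T1) / (T2 - T1)
Volume increment = 229.0 - 144.2 = 84.8 m^3/ha
PAI = 84.8 / 7 = 12.11 m^3/ha/year

12.11


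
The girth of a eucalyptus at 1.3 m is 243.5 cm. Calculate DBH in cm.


Formula: DBH = C / pi
DBH = 243.5 / pi
pi = 3.14159...
DBH = 77.5 cm

77.5


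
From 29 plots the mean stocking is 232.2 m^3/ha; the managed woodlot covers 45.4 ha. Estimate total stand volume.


Formula: Total Volume = Mean Volume per ha * Total Area
Total Volume = 232.2 m^3/ha * 45.4 ha
Total Volume = 10542 m^3

10542


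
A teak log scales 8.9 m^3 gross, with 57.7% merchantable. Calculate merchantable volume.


Formula: MV = V_total * (merchantable_pct / 100)
Merchantable fraction = 57.7% / 100 = 0.577
MV = 8.9 m^3 * 0.577 = 5.135 m^3

5.135


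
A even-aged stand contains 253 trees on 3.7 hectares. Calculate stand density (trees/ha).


Formula: Stand Density = N_trees / Area_ha
Density = 253 trees / 3.7 ha
Density = 68 trees/ha

68


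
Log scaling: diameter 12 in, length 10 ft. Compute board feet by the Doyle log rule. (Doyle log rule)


Doyle: BF = (D - 4)^2 * L / 16
Adjusted diameter = 12 - 4 = 8 in
(D-4)^2 = 8^2 = 64
BF = 64 * 10 / 16 = 40 BF

40


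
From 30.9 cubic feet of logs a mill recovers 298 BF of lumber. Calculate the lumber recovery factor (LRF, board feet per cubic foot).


Formula: LRF = Lumber Output (BF) / Log Input (ft^3)
LRF = 298 BF / 30.9 ft^3
LRF = 9.64 BF/ft^3

9.64


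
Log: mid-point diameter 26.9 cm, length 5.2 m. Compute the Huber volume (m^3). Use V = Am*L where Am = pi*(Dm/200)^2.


Huber: V = Am * L,  Am = pi*(Dm/200)^2
Am = pi*(26.9/200)^2 = 0.056832 m^2
V = 0.056832*5.2 = 0.2955 m^3

0.2955


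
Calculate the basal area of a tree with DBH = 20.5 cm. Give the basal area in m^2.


Formula: BA = pi * (DBH/2)^2 / 10000  (cm^2 to m^2)
Radius = DBH/2 = 20.5/2 = 10.25 cm
BA = pi * 10.25^2 / 10000
   = 330.0636 cm^2 / 10000
   = 0.033 m^2

0.033


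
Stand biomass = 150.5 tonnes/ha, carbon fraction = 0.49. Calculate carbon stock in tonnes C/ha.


Formula: Carbon Stock = Biomass * Carbon Fraction
C = 150.5 t/ha * 0.49
C = 73.7 t C/ha

73.7


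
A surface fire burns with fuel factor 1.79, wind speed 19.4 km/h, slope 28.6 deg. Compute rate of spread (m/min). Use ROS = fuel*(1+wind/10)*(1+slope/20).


Formula: ROS = fuel * (1 + wind/10) * (1 + slope/20)
Wind factor = 1 + 19.4/10 = 2.94
Slope factor = 1 + 28.6/20 = 2.43
ROS = 1.79 * 2.94 * 2.43 = 12.79 m/min

12.79


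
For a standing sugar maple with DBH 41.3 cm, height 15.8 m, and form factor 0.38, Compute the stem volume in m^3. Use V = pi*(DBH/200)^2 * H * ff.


Formula: V = pi * (DBH/200)^2 * H * ff
Radius = DBH/200 = 41.3/200 = 0.2065 m
Radius^2 = 0.2065^2 = 0.04264225 m^2
V = pi * 0.04264225 * 15.8 * 0.38
V = 0.804 m^3

0.804
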